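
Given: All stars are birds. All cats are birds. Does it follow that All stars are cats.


Premise 1: All stars are birds.
Premise 2: All cats are birds.
Conclusion: All stars are cats.
Fallacy: undistributed middle. birds is predicate in both.
Counterexample: stars and cats could be disjoint subsets of birds.

Invalid


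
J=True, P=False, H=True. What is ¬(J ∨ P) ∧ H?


J = True, P = False, H = True
Expression: ¬(J ∨ P) ∧ H
Step 1: J ∨ P = True OR False = True
Step 2: ¬(J ∨ P) = NOT True = False
Step 3: (False) ∧ H = False AND True = False

False


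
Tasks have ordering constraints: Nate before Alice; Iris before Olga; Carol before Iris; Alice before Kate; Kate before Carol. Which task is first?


Constraints: Nate before Alice; Iris before Olga; Carol before Iris; Alice before Kate; Kate before Carol
The first task can have nothing scheduled before it, so it must never appear on the right of a 'before'.
Tasks appearing after some 'before': Alice, Olga, Iris, Kate, Carol.
The only task not in that list is Nate → it is first.

Nate


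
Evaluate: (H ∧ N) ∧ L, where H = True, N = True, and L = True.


H = True, N = True, L = True
Step 1: H ∧ N = True AND True = True
Step 2: True ∧ L = True AND True = True
AND is true only when ALL operands are true.

True


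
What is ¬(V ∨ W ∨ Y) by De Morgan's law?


De Morgan's law: ¬(P ∨ Q ∨ R) ≡ ¬P ∧ ¬Q ∧ ¬R
¬(V ∨ W ∨ Y) = ¬V ∧ ¬W ∧ ¬Y

¬V ∧ ¬W ∧ ¬Y


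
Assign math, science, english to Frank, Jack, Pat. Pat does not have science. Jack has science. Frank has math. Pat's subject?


From clues:
  Jack → science
  Frank → math
By elimination, Pat gets the remaining.

english


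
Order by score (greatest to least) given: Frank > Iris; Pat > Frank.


Constraints: Frank > Iris; Pat > Frank
Method: at each step, the next-highest is the one remaining person who never appears on the smaller side of a constraint between remaining people.
  Step 1: remaining {Pat, Iris, Frank}; on the smaller side: {Iris, Frank} → Pat is next (Pat > Frank).
  Step 2: remaining {Iris, Frank}; on the smaller side: {Iris} → Frank is next (Frank > Iris).
  Step 3: only Iris remains → lowest.
Final ranking (highest to lowest):

Pat > Frank > Iris


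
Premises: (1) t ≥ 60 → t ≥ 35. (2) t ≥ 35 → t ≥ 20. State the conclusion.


Hypothetical syllogism: P → Q, Q → R ⊢ P → R
Premise 1: t ≥ 60 → t ≥ 35
Premise 2: t ≥ 35 → t ≥ 20
Chain the implications: the middle term (t ≥ 35) links the two.
Conclusion: If t ≥ 60, then t ≥ 20.

If t ≥ 60, then t ≥ 20.


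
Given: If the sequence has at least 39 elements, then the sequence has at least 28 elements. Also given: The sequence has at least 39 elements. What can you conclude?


Modus ponens: P → Q, P ⊢ Q
P: the sequence has at least 39 elements
Q: the sequence has at least 28 elements
We have P → Q and P is true.
By modus ponens, Q must be true.

The sequence has at least 28 elements


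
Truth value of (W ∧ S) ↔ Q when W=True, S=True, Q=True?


W = True, S = True, Q = True
Expression: (W ∧ S) ↔ Q
Step 1: W ∧ S = True AND True = True
Step 2: (True) ↔ Q = (True iff True) = True

True


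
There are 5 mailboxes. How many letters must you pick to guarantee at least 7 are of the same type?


Pigeonhole: to guarantee k in one of n categories, need (k-1)×n + 1.
k = 7, n = 5
Minimum = (7-1) × 5 + 1 = 6 × 5 + 1

31


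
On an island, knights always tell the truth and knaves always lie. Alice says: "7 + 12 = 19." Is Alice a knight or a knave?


Statement: "7 + 12 = 19."
Actual: 7 + 12 = 19
Claimed: 19
Statement is TRUE → Alice tells the truth → Knight

Knight


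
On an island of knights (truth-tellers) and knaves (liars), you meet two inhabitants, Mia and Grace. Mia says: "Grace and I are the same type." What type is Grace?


Mia says: "Grace and I are the same type."
Case 1: Mia is a Knight (truth-teller)
  Statement is true → they ARE the same → Grace is also a Knight
Case 2: Mia is a Knave (liar)
  Statement is false → they are NOT the same → Grace is a Knight
In both cases, Grace is a Knight.

Knight


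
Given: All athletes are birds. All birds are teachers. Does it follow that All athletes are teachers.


Premise 1: All athletes are birds.
Premise 2: All birds are teachers.
Conclusion: All athletes are teachers.
Barbara syllogism (AAA-1): All A are B, All B are C → All A are C.
Middle term (birds) distributed in premise 2.

Valid


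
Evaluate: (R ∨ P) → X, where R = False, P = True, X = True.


R = False, P = True, X = True
Step 1: R ∨ P = False OR True = True
Step 2: (True) → X: false only when antecedent=True and X=False.
Result: True

True


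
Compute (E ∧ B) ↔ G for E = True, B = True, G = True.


E = True, B = True, G = True
Step 1: E ∧ B = True AND True = True
Step 2: (True) ↔ G: true when both sides have same truth value.
Result: True ↔ True = True

True


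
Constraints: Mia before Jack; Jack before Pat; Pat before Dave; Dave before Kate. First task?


Constraints: Mia before Jack; Jack before Pat; Pat before Dave; Dave before Kate
The first task can have nothing scheduled before it, so it must never appear on the right of a 'before'.
Tasks appearing after some 'before': Jack, Pat, Dave, Kate.
The only task not in that list is Mia → it is first.

Mia


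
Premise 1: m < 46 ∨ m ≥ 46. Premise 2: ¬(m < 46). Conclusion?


Disjunctive syllogism: P ∨ Q, ¬P ⊢ Q
Disjunction: m < 46 ∨ m ≥ 46
We know it is not the case that m < 46.
By disjunctive syllogism, the other disjunct must be true.

m ≥ 46


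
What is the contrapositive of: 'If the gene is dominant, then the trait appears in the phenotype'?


Original: If the gene is dominant, then the trait appears in the phenotype
Contrapositive: If ¬Q, then ¬P
Negate Q: not (the trait appears in the phenotype)
Negate P: not (the gene is dominant)

If not (the trait appears in the phenotype), then not (the gene is dominant).


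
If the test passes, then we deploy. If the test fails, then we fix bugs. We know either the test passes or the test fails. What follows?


Constructive dilemma: (P → Q) ∧ (R → S), P ∨ R ⊢ Q ∨ S
Premise 1: the test passes → we deploy
Premise 2: the test fails → we fix bugs
Premise 3: the test passes ∨ the test fails
Case 1: Assuming the test passes, then by Premise 1, we deploy.
Case 2: Assuming the test fails, then by Premise 2, we fix bugs.
Since one of the test passes or the test fails must hold, we get we deploy or we fix bugs.

We deploy or we fix bugs.


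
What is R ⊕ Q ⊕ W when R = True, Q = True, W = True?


R = True, Q = True, W = True
Step 1: R ⊕ Q = True XOR True = False
Step 2: False ⊕ W = False XOR True = True
XOR is true when an odd number of operands are true.

True


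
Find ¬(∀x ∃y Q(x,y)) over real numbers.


Original: ∀x ∃y Q(x,y)
Rule: ¬∀→∃, ¬∃→∀, negate predicate.
Negation: ∃x ∀y ¬Q(x,y)

∃x ∀y ¬Q(x,y)


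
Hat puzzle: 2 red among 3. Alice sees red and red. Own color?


Total red = 2, seen red = 2
Own red = 2 - 2 = 0
Alice's hat is blue.

blue


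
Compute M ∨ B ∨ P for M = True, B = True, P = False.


M = True, B = True, P = False
Step 1: M ∨ B = True OR True = True
Step 2: True ∨ P = True OR False = True
OR is true when at least one operand is true.

True


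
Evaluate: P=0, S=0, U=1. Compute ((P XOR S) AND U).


P XOR S = 0^0 = 0
0 AND 1 = 0

0


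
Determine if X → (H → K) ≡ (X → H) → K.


Expression 1: X → (H → K)
Expression 2: (X → H) → K
Truth table (X H K | Expr1 Expr2):
  T T T |   T     T
  T T F |   F     F
  T F T |   T     T
  T F F |   T     T
  F T T |   T     T
  F T F |   T     F   ← differ
  F F T |   T     T
  F F F |   T     F   ← differ
Counterexample: X=F, H=T, K=F gives Expr1 = T but Expr2 = F, so the expressions are NOT logically equivalent.

No


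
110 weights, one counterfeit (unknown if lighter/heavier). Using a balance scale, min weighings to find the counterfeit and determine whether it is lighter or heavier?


Let n = 110. 220 possibilities (n weights × lighter/heavier); each weighing has 3 outcomes.
Bound for k weighings: say the first weighing puts j weights on each pan. If it tips, the 2j weighed weights remain suspects (each with a known direction) and k-1 weighings give 3^(k-1) outcomes; 3^(k-1) is odd, so 2j ≤ 3^(k-1) - 1. If it balances, the n - 2j unweighed weights remain with direction unknown: 2(n - 2j) ≤ 3^(k-1) - 1 by the same parity argument. Adding, n ≤ (3^(k-1) - 1) + (3^(k-1) - 1)/2 = (3^k - 3)/2, and the classical three-group strategy achieves this (3 weights in 2 weighings, 12 in 3, 39 in 4, 120 in 5).
So we need the smallest k with (3^k - 3)/2 ≥ 110.
k = 4: (3^4 - 3)/2 = 39 < 110 ✗
k = 5: (3^5 - 3)/2 = 120 ≥ 110 ✓

5


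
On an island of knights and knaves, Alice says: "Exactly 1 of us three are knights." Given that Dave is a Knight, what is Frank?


Alice claims exactly 1 knights among Alice, Dave, Frank.
Given: Dave is a Knight.

Case 1: Alice is a Knight (tells truth)
  Then exactly 1 of the three are knights.
  Counting Alice, Dave: 2 knight(s) so far. Need -1 more → impossible.
Case 2: Alice is a Knave (lies)
  Then the count is NOT 1.
  If Frank = Knave, count = 1 = 1 → claim would be true, contradicts lie.
  If Frank = Knight, count = 2 ≠ 1 → lie confirmed ✓

Frank is a Knight.

Knight


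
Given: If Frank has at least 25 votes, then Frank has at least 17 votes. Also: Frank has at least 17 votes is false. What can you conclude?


Modus tollens: P → Q, ¬Q ⊢ ¬P
P: Frank has at least 25 votes
Q: Frank has at least 17 votes
We have P → Q and Q is false.
By modus tollens, P must be false.

It is not the case that Frank has at least 25 votes


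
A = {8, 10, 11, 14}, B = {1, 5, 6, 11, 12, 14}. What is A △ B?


A = {8, 10, 11, 14}
B = {1, 5, 6, 11, 12, 14}
Operation: symmetric difference
In A only: [8, 10], in B only: [1, 5, 6, 12]

{1, 5, 6, 8, 10, 12}


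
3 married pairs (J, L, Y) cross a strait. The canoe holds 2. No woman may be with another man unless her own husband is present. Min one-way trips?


Label couples J, L, Y (H = husband, W = wife).
Counting alone: 6 people, the canoe carries 2 and someone must bring it back, so each round trip nets at most +1 on the far side until the last crossing → at least 9 trips. The jealousy constraint makes 9 impossible; the shortest valid schedule has 11:
1. WJ+WL →  (far: WJ,WL; near: HJ,HL,HY,WY)
2. WJ ←       (far: WL; near: HJ,HL,HY,WJ,WY)
3. WJ+WY →  (far: WJ,WL,WY; near: HJ,HL,HY)
4. WJ ←       (far: WL,WY; near: HJ,HL,HY,WJ)
5. HL+HY →  (far: HL,WL,HY,WY; near: HJ,WJ)
6. HL+WL ←  (far: HY,WY; near: HJ,WJ,HL,WL)
7. HJ+HL →  (far: HJ,HL,HY,WY; near: WJ,WL)
8. WY ←       (far: HJ,HL,HY; near: WJ,WL,WY)
9. WJ+WL →  (far: HJ,WJ,HL,WL,HY; near: WY)
10. HY ←      (far: HJ,WJ,HL,WL; near: HY,WY)
11. HY+WY → (far: all six; near: empty)
In every state each wife is either with her husband or with no other man.
Minimum trips = 11

11


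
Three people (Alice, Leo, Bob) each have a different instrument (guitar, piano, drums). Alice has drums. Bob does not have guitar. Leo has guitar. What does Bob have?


From clues:
  Alice → drums
  Leo → guitar
By elimination, Bob gets the remaining.

piano


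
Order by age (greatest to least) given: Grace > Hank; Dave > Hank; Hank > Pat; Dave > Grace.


Constraints: Grace > Hank; Dave > Hank; Hank > Pat; Dave > Grace
Method: at each step, the next-highest is the one remaining person who never appears on the smaller side of a constraint between remaining people.
  Step 1: remaining {Hank, Dave, Pat, Grace}; on the smaller side: {Hank, Pat, Grace} → Dave is next (Dave > Hank; Dave > Grace).
  Step 2: remaining {Hank, Pat, Grace}; on the smaller side: {Hank, Pat} → Grace is next (Grace > Hank).
  Step 3: remaining {Hank, Pat}; on the smaller side: {Pat} → Hank is next (Hank > Pat).
  Step 4: only Pat remains → lowest.
Final ranking (highest to lowest):

Dave > Grace > Hank > Pat


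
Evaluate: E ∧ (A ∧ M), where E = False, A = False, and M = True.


E = False, A = False, M = True
Step 1: A ∧ M = False AND True = False
Step 2: E ∧ False = False AND False = False
AND is true only when ALL operands are true.

False


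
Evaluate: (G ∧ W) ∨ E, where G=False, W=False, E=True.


G = False, W = False, E = True
Expression: (G ∧ W) ∨ E
Step 1: G ∧ W = False AND False = False
Step 2: (False) ∨ E = False OR True = True

True


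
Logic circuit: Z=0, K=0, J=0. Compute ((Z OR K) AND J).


Z OR K = 0|0 = 0
0 AND 0 = 0

0


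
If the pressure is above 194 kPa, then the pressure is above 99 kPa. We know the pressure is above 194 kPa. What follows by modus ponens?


Modus ponens: P → Q, P ⊢ Q
P: the pressure is above 194 kPa
Q: the pressure is above 99 kPa
We have P → Q and P is true.
By modus ponens, Q must be true.

The pressure is above 99 kPa


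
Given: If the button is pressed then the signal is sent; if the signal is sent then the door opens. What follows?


Hypothetical syllogism: P → Q, Q → R ⊢ P → R
Premise 1: the button is pressed → the signal is sent
Premise 2: the signal is sent → the door opens
Chain the implications: the middle term (the signal is sent) links the two.
Conclusion: If the button is pressed, then the door opens.

If the button is pressed, then the door opens.


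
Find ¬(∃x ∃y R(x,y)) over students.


Original: ∃x ∃y R(x,y)
Rule: ¬∀→∃, ¬∃→∀, negate predicate.
Negation: ∀x ∀y ¬R(x,y)

∀x ∀y ¬R(x,y)


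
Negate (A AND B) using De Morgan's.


De Morgan's law: ¬(P ∧ Q) ≡ ¬P ∨ ¬Q
¬(A ∧ B) = ¬A ∨ ¬B

¬A ∨ ¬B


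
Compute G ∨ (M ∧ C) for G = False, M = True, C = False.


G = False, M = True, C = False
Step 1: M ∧ C = True AND False = False
Step 2: G ∨ False = False OR False = False
AND evaluated first (higher precedence); then OR applied.

False


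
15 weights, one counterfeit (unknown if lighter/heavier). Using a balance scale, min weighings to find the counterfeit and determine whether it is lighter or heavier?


Let n = 15. 30 possibilities (n weights × lighter/heavier); each weighing has 3 outcomes.
Bound for k weighings: say the first weighing puts j weights on each pan. If it tips, the 2j weighed weights remain suspects (each with a known direction) and k-1 weighings give 3^(k-1) outcomes; 3^(k-1) is odd, so 2j ≤ 3^(k-1) - 1. If it balances, the n - 2j unweighed weights remain with direction unknown: 2(n - 2j) ≤ 3^(k-1) - 1 by the same parity argument. Adding, n ≤ (3^(k-1) - 1) + (3^(k-1) - 1)/2 = (3^k - 3)/2, and the classical three-group strategy achieves this (3 weights in 2 weighings, 12 in 3, 39 in 4, 120 in 5).
So we need the smallest k with (3^k - 3)/2 ≥ 15.
k = 3: (3^3 - 3)/2 = 12 < 15 ✗
k = 4: (3^4 - 3)/2 = 39 ≥ 15 ✓

4


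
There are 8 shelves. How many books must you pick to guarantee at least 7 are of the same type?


Pigeonhole: to guarantee k in one of n categories, need (k-1)×n + 1.
k = 7, n = 8
Minimum = (7-1) × 8 + 1 = 6 × 8 + 1

49


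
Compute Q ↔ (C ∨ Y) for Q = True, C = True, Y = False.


Q = True, C = True, Y = False
Step 1: C ∨ Y = True OR False = True
Step 2: Q ↔ (True): true when both sides have same truth value.
Result: True ↔ True = True

True


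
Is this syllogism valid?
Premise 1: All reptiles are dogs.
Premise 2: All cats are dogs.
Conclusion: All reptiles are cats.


Premise 1: All reptiles are dogs.
Premise 2: All cats are dogs.
Conclusion: All reptiles are cats.
Fallacy: undistributed middle. dogs is predicate in both.
Counterexample: reptiles and cats could be disjoint subsets of dogs.

Invalid


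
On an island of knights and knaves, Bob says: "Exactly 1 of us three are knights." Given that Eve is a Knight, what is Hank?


Bob claims exactly 1 knights among Bob, Eve, Hank.
Given: Eve is a Knight.

Case 1: Bob is a Knight (tells truth)
  Then exactly 1 of the three are knights.
  Counting Bob, Eve: 2 knight(s) so far. Need -1 more → impossible.
Case 2: Bob is a Knave (lies)
  Then the count is NOT 1.
  If Hank = Knave, count = 1 = 1 → claim would be true, contradicts lie.
  If Hank = Knight, count = 2 ≠ 1 → lie confirmed ✓

Hank is a Knight.

Knight


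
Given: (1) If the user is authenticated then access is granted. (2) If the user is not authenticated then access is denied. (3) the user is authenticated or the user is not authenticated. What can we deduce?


Constructive dilemma: (P → Q) ∧ (R → S), P ∨ R ⊢ Q ∨ S
Premise 1: the user is authenticated → access is granted
Premise 2: the user is not authenticated → access is denied
Premise 3: the user is authenticated ∨ the user is not authenticated
Case 1: Assuming the user is authenticated, then by Premise 1, access is granted.
Case 2: Assuming the user is not authenticated, then by Premise 2, access is denied.
Since one of the user is authenticated or the user is not authenticated must hold, we get access is granted or access is denied.

Access is granted or access is denied.


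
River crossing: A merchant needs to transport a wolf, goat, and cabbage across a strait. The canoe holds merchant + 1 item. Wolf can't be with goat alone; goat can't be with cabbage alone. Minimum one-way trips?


1. merchant+goat → 2. merchant ← 3. merchant+wolf → 4. merchant+goat ← 5. merchant+cabbage → 6. merchant ← 7. merchant+goat →
Minimum trips = 7

7


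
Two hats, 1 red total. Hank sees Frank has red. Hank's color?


Total red = 1, Frank = red
Red accounted for: 1
Remaining for Hank: 0
Hank's hat is blue.

blue


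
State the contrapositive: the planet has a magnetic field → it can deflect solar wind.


Original: If the planet has a magnetic field, then it can deflect solar wind
Contrapositive: If ¬Q, then ¬P
Negate Q: not (it can deflect solar wind)
Negate P: not (the planet has a magnetic field)

If not (it can deflect solar wind), then not (the planet has a magnetic field).


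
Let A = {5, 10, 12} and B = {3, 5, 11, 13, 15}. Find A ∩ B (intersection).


A = {5, 10, 12}
B = {3, 5, 11, 13, 15}
Operation: intersection
Elements in both: 5

{5}


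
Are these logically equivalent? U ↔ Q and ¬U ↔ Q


Expression 1: U ↔ Q
Expression 2: ¬U ↔ Q
Truth table (U Q | Expr1 Expr2):
  T T |   T     F   ← differ
  T F |   F     T   ← differ
  F T |   F     T   ← differ
  F F |   T     F   ← differ
Counterexample: U=T, Q=T gives Expr1 = T but Expr2 = F, so the expressions are NOT logically equivalent.

No


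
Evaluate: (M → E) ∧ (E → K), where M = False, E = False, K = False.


M = False, E = False, K = False
Step 1: M → E is false only when M=True and E=False. Result: True
Step 2: E → K is false only when E=True and K=False. Result: True
Step 3: True ∧ True = True

True


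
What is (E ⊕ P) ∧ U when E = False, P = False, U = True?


E = False, P = False, U = True
Step 1: E ⊕ P = False XOR False = False
Step 2: False ∧ U = False AND True = False
XOR true when exactly one of E,P is true; then AND with U.

False


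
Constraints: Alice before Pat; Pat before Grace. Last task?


Constraints: Alice before Pat; Pat before Grace
The last task can have nothing scheduled after it, so it must never appear on the left of a 'before'.
Tasks appearing before some other task: Alice, Pat.
The only task not in that list is Grace → it is last.

Grace


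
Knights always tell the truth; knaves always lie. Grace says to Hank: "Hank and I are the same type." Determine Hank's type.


Grace says: "Hank and I are the same type."
Case 1: Grace is a Knight (truth-teller)
  Statement is true → they ARE the same → Hank is also a Knight
Case 2: Grace is a Knave (liar)
  Statement is false → they are NOT the same → Hank is a Knight
In both cases, Hank is a Knight.

Knight


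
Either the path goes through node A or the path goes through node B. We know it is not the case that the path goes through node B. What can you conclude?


Disjunctive syllogism: P ∨ Q, ¬P ⊢ Q
Disjunction: the path goes through node A ∨ the path goes through node B
We know it is not the case that the path goes through node B.
By disjunctive syllogism, the other disjunct must be true.

The path goes through node A


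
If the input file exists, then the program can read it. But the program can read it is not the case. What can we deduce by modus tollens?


Modus tollens: P → Q, ¬Q ⊢ ¬P
P: the input file exists
Q: the program can read it
We have P → Q and Q is false.
By modus tollens, P must be false.

It is not the case that the input file exists


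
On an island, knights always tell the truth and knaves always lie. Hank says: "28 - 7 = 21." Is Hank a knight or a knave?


Statement: "28 - 7 = 21."
Actual: 28 - 7 = 21
Claimed: 21
Statement is TRUE → Hank tells the truth → Knight

Knight


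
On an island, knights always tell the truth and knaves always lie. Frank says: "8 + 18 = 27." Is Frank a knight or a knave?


Statement: "8 + 18 = 27."
Actual: 8 + 18 = 26
Claimed: 27
Statement is FALSE → Frank lies → Knave

Knave


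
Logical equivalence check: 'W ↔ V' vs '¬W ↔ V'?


Expression 1: W ↔ V
Expression 2: ¬W ↔ V
Truth table (W V | Expr1 Expr2):
  T T |   T     F   ← differ
  T F |   F     T   ← differ
  F T |   F     T   ← differ
  F F |   T     F   ← differ
Counterexample: W=T, V=T gives Expr1 = T but Expr2 = F, so the expressions are NOT logically equivalent.

No


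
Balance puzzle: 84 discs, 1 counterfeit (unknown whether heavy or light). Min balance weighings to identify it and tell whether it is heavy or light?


Let n = 84. 168 possibilities (n discs × lighter/heavier); each weighing has 3 outcomes.
Bound for k weighings: say the first weighing puts j discs on each pan. If it tips, the 2j weighed discs remain suspects (each with a known direction) and k-1 weighings give 3^(k-1) outcomes; 3^(k-1) is odd, so 2j ≤ 3^(k-1) - 1. If it balances, the n - 2j unweighed discs remain with direction unknown: 2(n - 2j) ≤ 3^(k-1) - 1 by the same parity argument. Adding, n ≤ (3^(k-1) - 1) + (3^(k-1) - 1)/2 = (3^k - 3)/2, and the classical three-group strategy achieves this (3 discs in 2 weighings, 12 in 3, 39 in 4, 120 in 5).
So we need the smallest k with (3^k - 3)/2 ≥ 84.
k = 4: (3^4 - 3)/2 = 39 < 84 ✗
k = 5: (3^5 - 3)/2 = 120 ≥ 84 ✓

5


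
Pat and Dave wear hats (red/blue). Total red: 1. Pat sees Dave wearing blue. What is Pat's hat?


Total red = 1, Dave = blue
Red accounted for: 0
Remaining for Pat: 1
Pat's hat is red.

red


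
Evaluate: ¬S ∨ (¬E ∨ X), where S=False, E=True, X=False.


S = False, E = True, X = False
Expression: ¬S ∨ (¬E ∨ X)
Step 1: ¬E = NOT True = False
Step 2: ¬E ∨ X = False OR False = False
Step 3: ¬S = NOT False = True
Step 4: (True) ∨ (False) = True OR False = True

True


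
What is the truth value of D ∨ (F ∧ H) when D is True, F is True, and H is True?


D = True, F = True, H = True
Step 1: F ∧ H = True AND True = True
Step 2: D ∨ True = True OR True = True
AND evaluated first (higher precedence); then OR applied.

True


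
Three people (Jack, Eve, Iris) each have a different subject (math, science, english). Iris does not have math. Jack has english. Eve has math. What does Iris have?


From clues:
  Jack → english
  Eve → math
By elimination, Iris gets the remaining.

science


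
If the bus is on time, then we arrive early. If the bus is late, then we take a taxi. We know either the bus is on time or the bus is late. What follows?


Constructive dilemma: (P → Q) ∧ (R → S), P ∨ R ⊢ Q ∨ S
Premise 1: the bus is on time → we arrive early
Premise 2: the bus is late → we take a taxi
Premise 3: the bus is on time ∨ the bus is late
Case 1: Assuming the bus is on time, then by Premise 1, we arrive early.
Case 2: Assuming the bus is late, then by Premise 2, we take a taxi.
Since one of the bus is on time or the bus is late must hold, we get we arrive early or we take a taxi.

We arrive early or we take a taxi.


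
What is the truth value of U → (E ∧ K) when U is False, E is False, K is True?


U = False, E = False, K = True
Step 1: E ∧ K = False AND True = False
Step 2: U → (False): false only when U=True and consequent=False.
Result: True

True


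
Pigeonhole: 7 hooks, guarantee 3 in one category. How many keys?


Pigeonhole: to guarantee k in one of n categories, need (k-1)×n + 1.
k = 3, n = 7
Minimum = (3-1) × 7 + 1 = 2 × 7 + 1

15


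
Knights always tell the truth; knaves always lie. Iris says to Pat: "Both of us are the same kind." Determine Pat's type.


Iris says: "Both of us are the same kind."
Case 1: Iris is a Knight (truth-teller)
  Statement is true → they ARE the same → Pat is also a Knight
Case 2: Iris is a Knave (liar)
  Statement is false → they are NOT the same → Pat is a Knight
In both cases, Pat is a Knight.

Knight


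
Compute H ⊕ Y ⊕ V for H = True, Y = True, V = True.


H = True, Y = True, V = True
Step 1: H ⊕ Y = True XOR True = False
Step 2: False ⊕ V = False XOR True = True
XOR is true when an odd number of operands are true.

True


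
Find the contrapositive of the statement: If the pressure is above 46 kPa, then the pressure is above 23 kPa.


Original: If the pressure is above 46 kPa, then the pressure is above 23 kPa
Contrapositive: If ¬Q, then ¬P
Negate Q: not (the pressure is above 23 kPa)
Negate P: not (the pressure is above 46 kPa)

If not (the pressure is above 23 kPa), then not (the pressure is above 46 kPa).


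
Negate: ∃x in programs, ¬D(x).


Original: ∃x ¬D(x)
Rule: ¬∀→∃, ¬∃→∀, negate predicate.
Negation: ∀x D(x)

∀x D(x)


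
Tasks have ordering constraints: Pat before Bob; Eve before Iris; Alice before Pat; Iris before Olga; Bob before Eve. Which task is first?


Constraints: Pat before Bob; Eve before Iris; Alice before Pat; Iris before Olga; Bob before Eve
The first task can have nothing scheduled before it, so it must never appear on the right of a 'before'.
Tasks appearing after some 'before': Bob, Iris, Pat, Olga, Eve.
The only task not in that list is Alice → it is first.

Alice


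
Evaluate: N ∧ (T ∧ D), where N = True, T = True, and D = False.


N = True, T = True, D = False
Step 1: T ∧ D = True AND False = False
Step 2: N ∧ False = True AND False = False
AND is true only when ALL operands are true.

False


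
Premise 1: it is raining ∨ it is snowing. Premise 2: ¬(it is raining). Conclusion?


Disjunctive syllogism: P ∨ Q, ¬P ⊢ Q
Disjunction: it is raining ∨ it is snowing
We know it is not the case that it is raining.
By disjunctive syllogism, the other disjunct must be true.

It is snowing


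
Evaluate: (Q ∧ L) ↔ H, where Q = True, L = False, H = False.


Q = True, L = False, H = False
Step 1: Q ∧ L = True AND False = False
Step 2: (False) ↔ H: true when both sides have same truth value.
Result: False ↔ False = True

True


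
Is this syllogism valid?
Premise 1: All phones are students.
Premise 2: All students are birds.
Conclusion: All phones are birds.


Premise 1: All phones are students.
Premise 2: All students are birds.
Conclusion: All phones are birds.
Barbara syllogism (AAA-1): All A are B, All B are C → All A are C.
Middle term (students) distributed in premise 2.

Valid


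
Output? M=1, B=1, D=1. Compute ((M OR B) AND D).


M OR B = 1|1 = 1
1 AND 1 = 1

1


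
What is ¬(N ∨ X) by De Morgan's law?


De Morgan's law: ¬(P ∨ Q) ≡ ¬P ∧ ¬Q
¬(N ∨ X) = ¬N ∧ ¬X

¬N ∧ ¬X


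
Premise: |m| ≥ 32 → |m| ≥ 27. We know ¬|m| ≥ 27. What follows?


Modus tollens: P → Q, ¬Q ⊢ ¬P
P: |m| ≥ 32
Q: |m| ≥ 27
We have P → Q and Q is false.
By modus tollens, P must be false.

It is not the case that |m| ≥ 32


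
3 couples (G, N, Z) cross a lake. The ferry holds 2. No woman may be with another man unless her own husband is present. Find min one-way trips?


Label couples G, N, Z (H = husband, W = wife).
Counting alone: 6 people, the ferry carries 2 and someone must bring it back, so each round trip nets at most +1 on the far side until the last crossing → at least 9 trips. The jealousy constraint makes 9 impossible; the shortest valid schedule has 11:
1. WG+WN →  (far: WG,WN; near: HG,HN,HZ,WZ)
2. WG ←       (far: WN; near: HG,HN,HZ,WG,WZ)
3. WG+WZ →  (far: WG,WN,WZ; near: HG,HN,HZ)
4. WG ←       (far: WN,WZ; near: HG,HN,HZ,WG)
5. HN+HZ →  (far: HN,WN,HZ,WZ; near: HG,WG)
6. HN+WN ←  (far: HZ,WZ; near: HG,WG,HN,WN)
7. HG+HN →  (far: HG,HN,HZ,WZ; near: WG,WN)
8. WZ ←       (far: HG,HN,HZ; near: WG,WN,WZ)
9. WG+WN →  (far: HG,WG,HN,WN,HZ; near: WZ)
10. HZ ←      (far: HG,WG,HN,WN; near: HZ,WZ)
11. HZ+WZ → (far: all six; near: empty)
In every state each wife is either with her husband or with no other man.
Minimum trips = 11

11


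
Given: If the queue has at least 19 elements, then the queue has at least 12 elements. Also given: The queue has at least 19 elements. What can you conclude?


Modus ponens: P → Q, P ⊢ Q
P: the queue has at least 19 elements
Q: the queue has at least 12 elements
We have P → Q and P is true.
By modus ponens, Q must be true.

The queue has at least 12 elements


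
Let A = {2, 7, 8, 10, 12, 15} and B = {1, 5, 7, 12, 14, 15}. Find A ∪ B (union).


A = {2, 7, 8, 10, 12, 15}
B = {1, 5, 7, 12, 14, 15}
Operation: union
All elements combined: 1, 2, 5, 7, 8, 10, 12, 14, 15

{1, 2, 5, 7, 8, 10, 12, 14, 15}


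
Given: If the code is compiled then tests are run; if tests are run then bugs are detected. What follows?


Hypothetical syllogism: P → Q, Q → R ⊢ P → R
Premise 1: the code is compiled → tests are run
Premise 2: tests are run → bugs are detected
Chain the implications: the middle term (tests are run) links the two.
Conclusion: If the code is compiled, then bugs are detected.

If the code is compiled, then bugs are detected.


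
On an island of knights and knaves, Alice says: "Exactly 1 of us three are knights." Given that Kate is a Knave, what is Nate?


Alice claims exactly 1 knights among Alice, Kate, Nate.
Given: Kate is a Knave.

Case 1: Alice is a Knight (tells truth)
  Then exactly 1 of the three are knights.
  Counting Alice, Kate: 1 knight(s) so far. Need 0 more → Nate = Knave.
Case 2: Alice is a Knave (lies)
  Then the count is NOT 1.
  If Nate = Knight, count = 1 = 1 → claim would be true, contradicts lie.
  If Nate = Knave, count = 0 ≠ 1 → lie confirmed ✓

Nate is a Knave.

Knave


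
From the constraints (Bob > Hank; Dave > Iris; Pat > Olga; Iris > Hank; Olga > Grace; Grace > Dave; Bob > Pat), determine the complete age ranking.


Constraints: Bob > Hank; Dave > Iris; Pat > Olga; Iris > Hank; Olga > Grace; Grace > Dave; Bob > Pat
Method: at each step, the next-highest is the one remaining person who never appears on the smaller side of a constraint between remaining people.
  Step 1: remaining {Dave, Hank, Bob, Grace, Pat, Olga, Iris}; on the smaller side: {Dave, Hank, Grace, Pat, Olga, Iris} → Bob is next (Bob > Hank; Bob > Pat).
  Step 2: remaining {Dave, Hank, Grace, Pat, Olga, Iris}; on the smaller side: {Dave, Hank, Grace, Olga, Iris} → Pat is next (Pat > Olga).
  Step 3: remaining {Dave, Hank, Grace, Olga, Iris}; on the smaller side: {Dave, Hank, Grace, Iris} → Olga is next (Olga > Grace).
  Step 4: remaining {Dave, Hank, Grace, Iris}; on the smaller side: {Dave, Hank, Iris} → Grace is next (Grace > Dave).
  Step 5: remaining {Dave, Hank, Iris}; on the smaller side: {Hank, Iris} → Dave is next (Dave > Iris).
  Step 6: remaining {Hank, Iris}; on the smaller side: {Hank} → Iris is next (Iris > Hank).
  Step 7: only Hank remains → lowest.
Final ranking (highest to lowest):

Bob > Pat > Olga > Grace > Dave > Iris > Hank


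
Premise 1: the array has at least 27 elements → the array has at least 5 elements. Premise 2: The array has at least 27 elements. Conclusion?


Modus ponens: P → Q, P ⊢ Q
P: the array has at least 27 elements
Q: the array has at least 5 elements
We have P → Q and P is true.
By modus ponens, Q must be true.

The array has at least 5 elements


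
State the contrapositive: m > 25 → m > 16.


Original: If m > 25, then m > 16
Contrapositive: If ¬Q, then ¬P
Negate Q: not (m > 16)
Negate P: not (m > 25)

If not (m > 16), then not (m > 25).


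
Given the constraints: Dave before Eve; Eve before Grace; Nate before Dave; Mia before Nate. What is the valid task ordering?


Constraints: Dave before Eve; Eve before Grace; Nate before Dave; Mia before Nate
Method: repeatedly schedule the remaining task that has no remaining task required before it.
  Step 1: remaining {Eve, Grace, Nate, Mia, Dave}; every task except Mia still has a predecessor pending → schedule Mia.
  Step 2: remaining {Eve, Grace, Nate, Dave}; every task except Nate still has a predecessor pending → schedule Nate.
  Step 3: remaining {Eve, Grace, Dave}; every task except Dave still has a predecessor pending → schedule Dave.
  Step 4: remaining {Eve, Grace}; every task except Eve still has a predecessor pending → schedule Eve.
  Step 5: only Grace remains → schedule Grace.
Resulting order:

Mia → Nate → Dave → Eve → Grace


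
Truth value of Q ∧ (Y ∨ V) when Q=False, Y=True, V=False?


Q = False, Y = True, V = False
Expression: Q ∧ (Y ∨ V)
Step 1: Y ∨ V = True OR False = True
Step 2: Q ∧ (True) = False AND True = False

False


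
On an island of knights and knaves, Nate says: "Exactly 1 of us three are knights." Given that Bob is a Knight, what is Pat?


Nate claims exactly 1 knights among Nate, Bob, Pat.
Given: Bob is a Knight.

Case 1: Nate is a Knight (tells truth)
  Then exactly 1 of the three are knights.
  Counting Nate, Bob: 2 knight(s) so far. Need -1 more → impossible.
Case 2: Nate is a Knave (lies)
  Then the count is NOT 1.
  If Pat = Knave, count = 1 = 1 → claim would be true, contradicts lie.
  If Pat = Knight, count = 2 ≠ 1 → lie confirmed ✓

Pat is a Knight.

Knight


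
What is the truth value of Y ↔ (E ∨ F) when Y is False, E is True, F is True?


Y = False, E = True, F = True
Step 1: E ∨ F = True OR True = True
Step 2: Y ↔ (True): true when both sides have same truth value.
Result: False ↔ True = False

False


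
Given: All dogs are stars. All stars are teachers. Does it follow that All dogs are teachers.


Premise 1: All dogs are stars.
Premise 2: All stars are teachers.
Conclusion: All dogs are teachers.
Barbara syllogism (AAA-1): All A are B, All B are C → All A are C.
Middle term (stars) distributed in premise 2.

Valid


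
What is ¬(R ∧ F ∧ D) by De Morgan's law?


De Morgan's law: ¬(P ∧ Q ∧ R) ≡ ¬P ∨ ¬Q ∨ ¬R
¬(R ∧ F ∧ D) = ¬R ∨ ¬F ∨ ¬D

¬R ∨ ¬F ∨ ¬D


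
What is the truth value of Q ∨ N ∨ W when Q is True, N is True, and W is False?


Q = True, N = True, W = False
Step 1: Q ∨ N = True OR True = True
Step 2: True ∨ W = True OR False = True
OR is true when at least one operand is true.

True


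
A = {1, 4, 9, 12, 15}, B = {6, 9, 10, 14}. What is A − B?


A = {1, 4, 9, 12, 15}
B = {6, 9, 10, 14}
Operation: difference A − B
In A but not B: 1, 4, 12, 15

{1, 4, 12, 15}


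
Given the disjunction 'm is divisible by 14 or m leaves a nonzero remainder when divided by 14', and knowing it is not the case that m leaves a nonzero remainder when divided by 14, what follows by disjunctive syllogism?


Disjunctive syllogism: P ∨ Q, ¬P ⊢ Q
Disjunction: m is divisible by 14 ∨ m leaves a nonzero remainder when divided by 14
We know it is not the case that m leaves a nonzero remainder when divided by 14.
By disjunctive syllogism, the other disjunct must be true.

m is divisible by 14


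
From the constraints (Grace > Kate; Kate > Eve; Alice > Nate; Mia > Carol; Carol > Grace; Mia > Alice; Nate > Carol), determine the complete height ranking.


Constraints: Grace > Kate; Kate > Eve; Alice > Nate; Mia > Carol; Carol > Grace; Mia > Alice; Nate > Carol
Method: at each step, the next-highest is the one remaining person who never appears on the smaller side of a constraint between remaining people.
  Step 1: remaining {Carol, Mia, Alice, Grace, Eve, Kate, Nate}; on the smaller side: {Carol, Alice, Grace, Eve, Kate, Nate} → Mia is next (Mia > Carol; Mia > Alice).
  Step 2: remaining {Carol, Alice, Grace, Eve, Kate, Nate}; on the smaller side: {Carol, Grace, Eve, Kate, Nate} → Alice is next (Alice > Nate).
  Step 3: remaining {Carol, Grace, Eve, Kate, Nate}; on the smaller side: {Carol, Grace, Eve, Kate} → Nate is next (Nate > Carol).
  Step 4: remaining {Carol, Grace, Eve, Kate}; on the smaller side: {Grace, Eve, Kate} → Carol is next (Carol > Grace).
  Step 5: remaining {Grace, Eve, Kate}; on the smaller side: {Eve, Kate} → Grace is next (Grace > Kate).
  Step 6: remaining {Eve, Kate}; on the smaller side: {Eve} → Kate is next (Kate > Eve).
  Step 7: only Eve remains → lowest.
Final ranking (highest to lowest):

Mia > Alice > Nate > Carol > Grace > Kate > Eve


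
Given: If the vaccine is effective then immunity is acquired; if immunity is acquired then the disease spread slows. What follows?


Hypothetical syllogism: P → Q, Q → R ⊢ P → R
Premise 1: the vaccine is effective → immunity is acquired
Premise 2: immunity is acquired → the disease spread slows
Chain the implications: the middle term (immunity is acquired) links the two.
Conclusion: If the vaccine is effective, then the disease spread slows.

If the vaccine is effective, then the disease spread slows.


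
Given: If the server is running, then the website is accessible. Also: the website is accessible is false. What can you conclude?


Modus tollens: P → Q, ¬Q ⊢ ¬P
P: the server is running
Q: the website is accessible
We have P → Q and Q is false.
By modus tollens, P must be false.

It is not the case that the server is running


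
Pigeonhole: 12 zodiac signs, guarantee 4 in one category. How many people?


Pigeonhole: to guarantee k in one of n categories, need (k-1)×n + 1.
k = 4, n = 12
Minimum = (4-1) × 12 + 1 = 3 × 12 + 1

37


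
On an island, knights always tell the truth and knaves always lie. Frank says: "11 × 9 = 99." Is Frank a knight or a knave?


Statement: "11 × 9 = 99."
Actual: 11 × 9 = 99
Claimed: 99
Statement is TRUE → Frank tells the truth → Knight

Knight


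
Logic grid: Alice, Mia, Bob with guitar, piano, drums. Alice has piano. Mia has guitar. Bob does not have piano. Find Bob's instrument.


From clues:
  Alice → piano
  Mia → guitar
By elimination, Bob gets the remaining.

drums


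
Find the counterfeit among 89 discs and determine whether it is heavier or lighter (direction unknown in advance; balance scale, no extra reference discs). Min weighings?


Let n = 89. 178 possibilities (n discs × lighter/heavier); each weighing has 3 outcomes.
Bound for k weighings: say the first weighing puts j discs on each pan. If it tips, the 2j weighed discs remain suspects (each with a known direction) and k-1 weighings give 3^(k-1) outcomes; 3^(k-1) is odd, so 2j ≤ 3^(k-1) - 1. If it balances, the n - 2j unweighed discs remain with direction unknown: 2(n - 2j) ≤ 3^(k-1) - 1 by the same parity argument. Adding, n ≤ (3^(k-1) - 1) + (3^(k-1) - 1)/2 = (3^k - 3)/2, and the classical three-group strategy achieves this (3 discs in 2 weighings, 12 in 3, 39 in 4, 120 in 5).
So we need the smallest k with (3^k - 3)/2 ≥ 89.
k = 4: (3^4 - 3)/2 = 39 < 89 ✗
k = 5: (3^5 - 3)/2 = 120 ≥ 89 ✓

5
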